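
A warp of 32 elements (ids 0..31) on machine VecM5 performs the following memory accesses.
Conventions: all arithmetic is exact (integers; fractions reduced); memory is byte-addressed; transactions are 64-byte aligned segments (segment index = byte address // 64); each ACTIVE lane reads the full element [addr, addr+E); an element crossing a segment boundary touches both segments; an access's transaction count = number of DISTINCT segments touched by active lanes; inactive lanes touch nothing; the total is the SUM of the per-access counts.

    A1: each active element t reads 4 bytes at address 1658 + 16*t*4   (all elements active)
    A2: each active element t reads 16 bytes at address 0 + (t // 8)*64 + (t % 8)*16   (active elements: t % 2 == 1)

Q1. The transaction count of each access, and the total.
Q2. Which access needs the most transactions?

A1: 32 transactions
A2: 5 transactions

Answer: 32,5; total 37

Answer: A1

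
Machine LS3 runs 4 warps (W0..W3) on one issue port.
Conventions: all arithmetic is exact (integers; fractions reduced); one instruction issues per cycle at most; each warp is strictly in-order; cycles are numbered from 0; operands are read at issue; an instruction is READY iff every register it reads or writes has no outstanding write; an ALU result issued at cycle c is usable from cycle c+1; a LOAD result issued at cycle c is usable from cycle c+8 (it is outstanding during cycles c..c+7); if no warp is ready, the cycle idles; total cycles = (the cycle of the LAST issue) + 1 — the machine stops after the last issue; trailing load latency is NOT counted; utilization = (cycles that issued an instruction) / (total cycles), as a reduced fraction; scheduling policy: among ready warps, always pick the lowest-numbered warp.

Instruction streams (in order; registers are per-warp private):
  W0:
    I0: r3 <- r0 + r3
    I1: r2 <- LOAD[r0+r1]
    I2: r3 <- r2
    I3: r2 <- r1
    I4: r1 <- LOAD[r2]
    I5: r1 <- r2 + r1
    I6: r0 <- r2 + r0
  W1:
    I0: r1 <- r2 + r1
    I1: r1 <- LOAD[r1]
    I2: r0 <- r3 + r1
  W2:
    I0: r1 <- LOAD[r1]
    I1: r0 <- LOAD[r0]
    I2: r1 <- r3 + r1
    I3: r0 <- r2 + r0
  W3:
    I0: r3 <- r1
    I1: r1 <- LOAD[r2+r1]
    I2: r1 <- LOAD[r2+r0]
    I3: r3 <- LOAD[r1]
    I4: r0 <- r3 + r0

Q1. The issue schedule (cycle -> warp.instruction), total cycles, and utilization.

cycle 0: W0.I0
cycle 1: W0.I1
cycle 2: W1.I0
cycle 3: W1.I1
cycle 4: W2.I0
cycle 5: W2.I1
cycle 6: W3.I0
cycle 7: W3.I1
cycle 8: idle
cycle 9: W0.I2
cycle 10: W0.I3
cycle 11: W0.I4
cycle 12: W1.I2
cycle 13: W2.I2
cycle 14: W2.I3
cycle 15: W3.I2
cycle 16: idle
cycle 17: idle
cycle 18: idle
cycle 19: W0.I5
cycle 20: W0.I6
cycle 21: idle
cycle 22: idle
cycle 23: W3.I3
cycle 24: idle
cycle 25: idle
cycle 26: idle
cycle 27: idle
cycle 28: idle
cycle 29: idle
cycle 30: idle
cycle 31: W3.I4

Answer: 32 cycles, utilization 19/32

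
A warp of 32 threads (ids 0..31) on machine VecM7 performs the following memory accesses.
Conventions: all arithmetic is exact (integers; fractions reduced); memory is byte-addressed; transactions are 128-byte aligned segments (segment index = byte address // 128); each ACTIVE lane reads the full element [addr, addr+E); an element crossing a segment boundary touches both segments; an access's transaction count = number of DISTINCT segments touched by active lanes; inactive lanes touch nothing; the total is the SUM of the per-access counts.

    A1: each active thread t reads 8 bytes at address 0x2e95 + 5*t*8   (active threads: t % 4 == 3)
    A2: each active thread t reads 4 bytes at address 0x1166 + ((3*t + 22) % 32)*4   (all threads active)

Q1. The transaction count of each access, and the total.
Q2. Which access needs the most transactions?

A1: 8 transactions
A2: 2 transactions

Answer: 8,2; total 10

Answer: A1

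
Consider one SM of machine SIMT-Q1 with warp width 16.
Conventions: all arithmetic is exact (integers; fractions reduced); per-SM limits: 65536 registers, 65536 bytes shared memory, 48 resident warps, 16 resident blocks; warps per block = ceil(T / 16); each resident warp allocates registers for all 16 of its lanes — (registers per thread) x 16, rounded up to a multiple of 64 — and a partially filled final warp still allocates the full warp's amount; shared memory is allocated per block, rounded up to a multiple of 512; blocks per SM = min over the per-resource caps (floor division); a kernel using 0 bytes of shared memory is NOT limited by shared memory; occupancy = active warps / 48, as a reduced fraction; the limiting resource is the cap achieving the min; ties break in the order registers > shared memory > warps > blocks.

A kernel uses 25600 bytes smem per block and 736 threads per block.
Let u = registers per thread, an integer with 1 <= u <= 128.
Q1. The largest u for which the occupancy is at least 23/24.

Answer: u = 88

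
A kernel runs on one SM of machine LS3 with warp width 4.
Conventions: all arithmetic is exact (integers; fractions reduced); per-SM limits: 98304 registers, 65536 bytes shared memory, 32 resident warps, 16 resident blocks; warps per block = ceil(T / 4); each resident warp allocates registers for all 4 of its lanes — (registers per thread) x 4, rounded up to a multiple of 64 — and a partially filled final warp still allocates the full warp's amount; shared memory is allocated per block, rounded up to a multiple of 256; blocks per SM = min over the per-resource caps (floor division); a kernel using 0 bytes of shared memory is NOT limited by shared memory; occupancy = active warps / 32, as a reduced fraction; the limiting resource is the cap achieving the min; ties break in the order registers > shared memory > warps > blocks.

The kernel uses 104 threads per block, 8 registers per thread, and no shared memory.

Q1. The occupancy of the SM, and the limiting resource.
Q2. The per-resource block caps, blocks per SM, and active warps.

Answer: occupancy 13/16, limited by warps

registers: 59 blocks
shared memory: no limit (kernel uses none)
warps: 1 block
blocks: 16 blocks

Answer: 1 block, 26 active warps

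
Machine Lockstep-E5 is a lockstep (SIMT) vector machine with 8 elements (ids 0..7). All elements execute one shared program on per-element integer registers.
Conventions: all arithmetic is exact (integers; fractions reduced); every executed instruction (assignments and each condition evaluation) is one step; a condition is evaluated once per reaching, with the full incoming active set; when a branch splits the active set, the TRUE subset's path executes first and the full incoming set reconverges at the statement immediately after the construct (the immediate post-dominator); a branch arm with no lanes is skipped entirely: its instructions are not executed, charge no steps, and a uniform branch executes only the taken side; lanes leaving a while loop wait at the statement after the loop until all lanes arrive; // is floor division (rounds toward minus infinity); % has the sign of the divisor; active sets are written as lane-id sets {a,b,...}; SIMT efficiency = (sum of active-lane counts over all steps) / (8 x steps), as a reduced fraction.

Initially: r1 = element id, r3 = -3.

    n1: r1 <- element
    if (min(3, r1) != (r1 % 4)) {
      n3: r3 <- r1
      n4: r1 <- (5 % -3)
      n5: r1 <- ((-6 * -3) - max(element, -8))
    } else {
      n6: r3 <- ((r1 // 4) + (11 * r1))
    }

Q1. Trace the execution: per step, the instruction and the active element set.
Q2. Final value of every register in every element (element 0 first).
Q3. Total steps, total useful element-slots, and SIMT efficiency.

step 0: r1 <- element                {0,1,2,3,4,5,6,7}
step 1: eval (min(3, r1) != (r1 % 4)) {0,1,2,3,4,5,6,7}
step 2: r3 <- r1                     {4,5,6}
step 3: r1 <- (5 % -3)               {4,5,6}
step 4: r1 <- ((-6 * -3) - max(element, -8)) {4,5,6}
step 5: r3 <- ((r1 // 4) + (11 * r1)) {0,1,2,3,7}

Answer: 6 steps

r1: 0,1,2,3,14,13,12,7
r3: 0,11,22,33,4,5,6,78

steps = 6; useful = 30; efficiency = 30/48 = 5/8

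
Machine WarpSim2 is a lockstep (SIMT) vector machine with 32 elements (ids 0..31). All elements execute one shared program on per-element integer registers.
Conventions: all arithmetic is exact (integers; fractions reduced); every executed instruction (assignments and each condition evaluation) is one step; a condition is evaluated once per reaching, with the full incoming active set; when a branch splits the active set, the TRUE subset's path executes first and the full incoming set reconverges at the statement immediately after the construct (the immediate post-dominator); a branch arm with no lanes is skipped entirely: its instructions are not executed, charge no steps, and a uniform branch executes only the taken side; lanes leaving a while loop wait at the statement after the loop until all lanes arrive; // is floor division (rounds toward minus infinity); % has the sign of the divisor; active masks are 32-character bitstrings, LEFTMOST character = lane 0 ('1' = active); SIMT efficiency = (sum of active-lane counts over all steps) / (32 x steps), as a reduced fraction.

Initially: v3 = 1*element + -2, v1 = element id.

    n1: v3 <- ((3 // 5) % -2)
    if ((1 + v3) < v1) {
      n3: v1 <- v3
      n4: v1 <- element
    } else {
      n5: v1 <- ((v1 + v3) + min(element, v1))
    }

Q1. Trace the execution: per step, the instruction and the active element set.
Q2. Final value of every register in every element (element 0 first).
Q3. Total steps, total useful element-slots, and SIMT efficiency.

step 0: v3 <- ((3 // 5) % -2)        11111111111111111111111111111111
step 1: eval ((1 + v3) < v1)         11111111111111111111111111111111
step 2: v1 <- v3                     00111111111111111111111111111111
step 3: v1 <- element                00111111111111111111111111111111
step 4: v1 <- ((v1 + v3) + min(element, v1)) 11000000000000000000000000000000

Answer: 5 steps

v3: 0,0,0,0,0,0,0,0,0,0,0,0,0,0,0,0,0,0,0,0,0,0,0,0,0,0,0,0,0,0,0,0
v1: 0,2,2,3,4,5,6,7,8,9,10,11,12,13,14,15,16,17,18,19,20,21,22,23,24,25,26,27,28,29,30,31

steps = 5; useful = 126; efficiency = 126/160 = 63/80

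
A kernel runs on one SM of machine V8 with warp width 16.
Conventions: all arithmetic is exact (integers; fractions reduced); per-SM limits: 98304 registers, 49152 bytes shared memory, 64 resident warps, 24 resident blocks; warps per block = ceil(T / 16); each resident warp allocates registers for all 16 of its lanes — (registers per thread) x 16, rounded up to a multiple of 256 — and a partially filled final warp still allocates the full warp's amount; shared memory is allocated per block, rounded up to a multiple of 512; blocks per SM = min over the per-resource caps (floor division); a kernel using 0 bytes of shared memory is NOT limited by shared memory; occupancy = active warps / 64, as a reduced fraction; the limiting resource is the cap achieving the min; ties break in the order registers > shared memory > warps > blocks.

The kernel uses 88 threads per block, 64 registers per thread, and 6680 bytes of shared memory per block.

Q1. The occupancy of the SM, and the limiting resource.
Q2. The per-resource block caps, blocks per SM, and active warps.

Answer: occupancy 9/16, limited by shared memory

registers: 16 blocks
shared memory: 6 blocks
warps: 10 blocks
blocks: 24 blocks

Answer: 6 blocks, 36 active warps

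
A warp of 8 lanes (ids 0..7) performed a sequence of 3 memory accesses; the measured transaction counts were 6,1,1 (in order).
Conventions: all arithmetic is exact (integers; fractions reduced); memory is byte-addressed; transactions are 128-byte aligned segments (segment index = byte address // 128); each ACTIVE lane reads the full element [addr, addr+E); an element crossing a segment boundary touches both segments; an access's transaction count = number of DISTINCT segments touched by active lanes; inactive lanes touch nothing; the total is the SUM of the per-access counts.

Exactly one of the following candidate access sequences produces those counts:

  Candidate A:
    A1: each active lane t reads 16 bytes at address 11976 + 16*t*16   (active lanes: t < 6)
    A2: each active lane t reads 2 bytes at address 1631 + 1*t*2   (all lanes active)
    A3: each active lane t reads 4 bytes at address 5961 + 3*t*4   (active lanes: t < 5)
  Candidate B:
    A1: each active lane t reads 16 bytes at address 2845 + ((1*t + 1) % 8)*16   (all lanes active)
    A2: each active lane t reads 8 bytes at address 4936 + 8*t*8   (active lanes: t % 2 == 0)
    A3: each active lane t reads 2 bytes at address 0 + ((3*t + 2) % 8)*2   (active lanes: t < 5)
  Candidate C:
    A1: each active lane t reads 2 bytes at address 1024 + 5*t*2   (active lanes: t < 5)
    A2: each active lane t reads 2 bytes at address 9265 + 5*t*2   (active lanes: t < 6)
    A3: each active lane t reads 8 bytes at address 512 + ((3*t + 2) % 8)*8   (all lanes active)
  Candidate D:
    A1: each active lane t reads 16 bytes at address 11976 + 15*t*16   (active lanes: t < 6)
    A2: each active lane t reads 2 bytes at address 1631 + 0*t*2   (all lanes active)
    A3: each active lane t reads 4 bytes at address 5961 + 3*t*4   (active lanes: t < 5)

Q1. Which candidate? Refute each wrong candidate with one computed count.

B: A1 gives 2 transactions, not 6
C: A1 gives 1 transaction, not 6
D: A1 gives 7 transactions, not 6
A: all counts match (6,1,1)

Answer: A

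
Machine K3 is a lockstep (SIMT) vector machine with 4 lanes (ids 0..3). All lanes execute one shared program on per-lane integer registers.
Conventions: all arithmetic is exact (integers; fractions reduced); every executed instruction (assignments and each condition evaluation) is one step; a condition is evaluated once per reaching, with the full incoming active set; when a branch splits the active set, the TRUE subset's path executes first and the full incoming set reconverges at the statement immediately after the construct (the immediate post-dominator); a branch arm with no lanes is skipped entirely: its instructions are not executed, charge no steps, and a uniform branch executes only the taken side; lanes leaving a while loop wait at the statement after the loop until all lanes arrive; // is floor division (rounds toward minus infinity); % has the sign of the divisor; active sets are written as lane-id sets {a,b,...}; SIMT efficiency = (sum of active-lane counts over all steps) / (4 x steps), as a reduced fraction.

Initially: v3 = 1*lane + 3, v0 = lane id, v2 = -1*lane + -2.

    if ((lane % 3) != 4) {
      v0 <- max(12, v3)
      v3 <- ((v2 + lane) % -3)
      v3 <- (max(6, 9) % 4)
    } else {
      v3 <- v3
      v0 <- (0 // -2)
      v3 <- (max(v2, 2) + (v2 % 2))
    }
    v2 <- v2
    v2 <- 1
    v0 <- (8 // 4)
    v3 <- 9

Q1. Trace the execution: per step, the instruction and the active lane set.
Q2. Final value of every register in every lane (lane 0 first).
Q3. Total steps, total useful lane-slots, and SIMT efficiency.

step 0: eval ((lane % 3) != 4)       {0,1,2,3}
step 1: v0 <- max(12, v3)            {0,1,2,3}
step 2: v3 <- ((v2 + lane) % -3)     {0,1,2,3}
step 3: v3 <- (max(6, 9) % 4)        {0,1,2,3}
step 4: v2 <- v2                     {0,1,2,3}
step 5: v2 <- 1                      {0,1,2,3}
step 6: v0 <- (8 // 4)               {0,1,2,3}
step 7: v3 <- 9                      {0,1,2,3}

Answer: 8 steps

v3: 9,9,9,9
v0: 2,2,2,2
v2: 1,1,1,1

steps = 8; useful = 32; efficiency = 32/32 = 1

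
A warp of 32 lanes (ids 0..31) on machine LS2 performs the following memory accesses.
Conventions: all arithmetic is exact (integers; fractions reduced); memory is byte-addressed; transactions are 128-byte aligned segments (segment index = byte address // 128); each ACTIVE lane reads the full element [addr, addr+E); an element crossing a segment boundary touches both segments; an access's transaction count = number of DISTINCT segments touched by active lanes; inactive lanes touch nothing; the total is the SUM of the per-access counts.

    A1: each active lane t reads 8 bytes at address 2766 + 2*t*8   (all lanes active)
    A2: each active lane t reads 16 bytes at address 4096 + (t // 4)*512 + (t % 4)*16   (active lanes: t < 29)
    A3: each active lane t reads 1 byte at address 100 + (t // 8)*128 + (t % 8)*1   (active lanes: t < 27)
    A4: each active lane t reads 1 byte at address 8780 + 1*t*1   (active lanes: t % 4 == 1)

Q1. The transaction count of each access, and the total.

A1: 5 transactions
A2: 8 transactions
A3: 4 transactions
A4: 1 transaction

Answer: 5,8,4,1; total 18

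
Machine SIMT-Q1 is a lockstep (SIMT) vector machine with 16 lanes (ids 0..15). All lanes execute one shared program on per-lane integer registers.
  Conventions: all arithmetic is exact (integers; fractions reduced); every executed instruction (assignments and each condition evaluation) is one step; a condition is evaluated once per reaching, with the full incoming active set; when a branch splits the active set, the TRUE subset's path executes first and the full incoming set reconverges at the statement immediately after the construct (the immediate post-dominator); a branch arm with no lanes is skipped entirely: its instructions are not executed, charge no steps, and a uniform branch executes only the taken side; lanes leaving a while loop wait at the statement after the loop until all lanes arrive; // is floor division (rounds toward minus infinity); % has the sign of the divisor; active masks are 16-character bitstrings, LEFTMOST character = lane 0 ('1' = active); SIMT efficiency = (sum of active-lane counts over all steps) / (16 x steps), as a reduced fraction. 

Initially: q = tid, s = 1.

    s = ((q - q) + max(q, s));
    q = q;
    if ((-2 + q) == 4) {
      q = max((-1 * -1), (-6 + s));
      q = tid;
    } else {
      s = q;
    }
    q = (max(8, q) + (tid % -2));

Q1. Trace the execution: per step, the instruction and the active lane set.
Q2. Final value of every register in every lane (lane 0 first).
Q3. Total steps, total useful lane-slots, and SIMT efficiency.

step 0: s <- ((q - q) + max(q, s))   1111111111111111
step 1: q <- q                       1111111111111111
step 2: eval ((-2 + q) == 4)         1111111111111111
step 3: q <- max((-1 * -1), (-6 + s)) 0000001000000000
step 4: q <- tid                     0000001000000000
step 5: s <- q                       1111110111111111
step 6: q <- (max(8, q) + (tid % -2)) 1111111111111111

Answer: 7 steps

q: 8,7,8,7,8,7,8,7,8,8,10,10,12,12,14,14
s: 0,1,2,3,4,5,6,7,8,9,10,11,12,13,14,15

steps = 7; useful = 81; efficiency = 81/112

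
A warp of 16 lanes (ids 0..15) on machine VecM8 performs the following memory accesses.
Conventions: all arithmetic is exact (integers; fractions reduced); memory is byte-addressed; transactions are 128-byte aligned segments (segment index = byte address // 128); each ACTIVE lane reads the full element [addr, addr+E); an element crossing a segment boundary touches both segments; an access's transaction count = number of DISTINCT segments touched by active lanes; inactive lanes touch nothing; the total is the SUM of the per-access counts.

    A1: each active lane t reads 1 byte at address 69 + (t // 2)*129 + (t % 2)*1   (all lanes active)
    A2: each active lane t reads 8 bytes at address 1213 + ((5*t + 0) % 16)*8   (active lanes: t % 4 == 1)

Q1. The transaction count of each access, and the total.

A1: 8 transactions
A2: 2 transactions

Answer: 8,2; total 10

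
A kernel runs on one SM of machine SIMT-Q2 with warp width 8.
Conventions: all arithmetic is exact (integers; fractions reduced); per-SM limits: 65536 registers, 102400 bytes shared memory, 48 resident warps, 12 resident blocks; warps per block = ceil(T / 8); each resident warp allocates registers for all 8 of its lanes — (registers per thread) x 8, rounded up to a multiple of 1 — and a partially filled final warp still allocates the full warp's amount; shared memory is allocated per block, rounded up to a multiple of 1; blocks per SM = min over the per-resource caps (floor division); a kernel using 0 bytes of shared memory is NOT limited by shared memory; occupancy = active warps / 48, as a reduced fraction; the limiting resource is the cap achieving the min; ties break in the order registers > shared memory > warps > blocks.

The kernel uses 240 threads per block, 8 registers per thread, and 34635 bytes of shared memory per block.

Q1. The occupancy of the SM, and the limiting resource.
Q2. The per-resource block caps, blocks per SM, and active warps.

Answer: occupancy 5/8, limited by warps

registers: 34 blocks
shared memory: 2 blocks
warps: 1 block
blocks: 12 blocks

Answer: 1 block, 30 active warps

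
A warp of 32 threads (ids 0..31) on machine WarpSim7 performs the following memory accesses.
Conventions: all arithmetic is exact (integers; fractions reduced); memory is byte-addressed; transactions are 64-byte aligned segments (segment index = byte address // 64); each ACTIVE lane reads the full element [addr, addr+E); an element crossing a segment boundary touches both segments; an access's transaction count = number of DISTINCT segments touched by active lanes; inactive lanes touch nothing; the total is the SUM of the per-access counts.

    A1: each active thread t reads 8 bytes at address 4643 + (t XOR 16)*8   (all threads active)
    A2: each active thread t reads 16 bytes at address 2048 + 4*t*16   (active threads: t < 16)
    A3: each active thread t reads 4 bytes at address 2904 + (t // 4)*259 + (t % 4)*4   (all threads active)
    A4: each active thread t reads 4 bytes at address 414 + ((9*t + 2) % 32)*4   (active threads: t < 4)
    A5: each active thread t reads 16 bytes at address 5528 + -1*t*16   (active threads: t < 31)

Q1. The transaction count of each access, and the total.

A1: 5 transactions
A2: 16 transactions
A3: 8 transactions
A4: 3 transactions
A5: 9 transactions

Answer: 5,16,8,3,9; total 41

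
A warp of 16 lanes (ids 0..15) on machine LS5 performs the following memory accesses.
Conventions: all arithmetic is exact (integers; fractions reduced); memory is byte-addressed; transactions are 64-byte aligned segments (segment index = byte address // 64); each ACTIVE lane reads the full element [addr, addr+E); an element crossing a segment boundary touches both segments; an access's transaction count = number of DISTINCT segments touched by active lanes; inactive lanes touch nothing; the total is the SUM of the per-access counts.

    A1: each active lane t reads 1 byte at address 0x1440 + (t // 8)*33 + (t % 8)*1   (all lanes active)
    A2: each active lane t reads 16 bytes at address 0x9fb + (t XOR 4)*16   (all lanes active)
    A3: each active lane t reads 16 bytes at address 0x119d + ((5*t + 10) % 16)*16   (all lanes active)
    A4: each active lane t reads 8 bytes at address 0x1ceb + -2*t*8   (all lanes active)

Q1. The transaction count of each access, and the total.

A1: 1 transaction
A2: 5 transactions
A3: 5 transactions
A4: 5 transactions

Answer: 1,5,5,5; total 16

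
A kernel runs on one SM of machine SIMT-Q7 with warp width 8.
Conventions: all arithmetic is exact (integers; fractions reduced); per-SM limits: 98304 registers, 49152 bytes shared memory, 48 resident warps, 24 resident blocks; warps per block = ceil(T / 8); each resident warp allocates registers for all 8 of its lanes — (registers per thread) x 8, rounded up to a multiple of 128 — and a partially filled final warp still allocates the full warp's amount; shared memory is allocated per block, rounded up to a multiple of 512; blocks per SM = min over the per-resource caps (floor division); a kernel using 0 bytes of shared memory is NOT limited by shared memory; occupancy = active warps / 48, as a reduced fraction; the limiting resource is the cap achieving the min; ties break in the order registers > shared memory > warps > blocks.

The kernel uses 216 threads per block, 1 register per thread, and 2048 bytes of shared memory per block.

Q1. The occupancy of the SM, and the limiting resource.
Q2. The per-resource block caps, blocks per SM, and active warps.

Answer: occupancy 9/16, limited by warps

registers: 28 blocks
shared memory: 24 blocks
warps: 1 block
blocks: 24 blocks

Answer: 1 block, 27 active warps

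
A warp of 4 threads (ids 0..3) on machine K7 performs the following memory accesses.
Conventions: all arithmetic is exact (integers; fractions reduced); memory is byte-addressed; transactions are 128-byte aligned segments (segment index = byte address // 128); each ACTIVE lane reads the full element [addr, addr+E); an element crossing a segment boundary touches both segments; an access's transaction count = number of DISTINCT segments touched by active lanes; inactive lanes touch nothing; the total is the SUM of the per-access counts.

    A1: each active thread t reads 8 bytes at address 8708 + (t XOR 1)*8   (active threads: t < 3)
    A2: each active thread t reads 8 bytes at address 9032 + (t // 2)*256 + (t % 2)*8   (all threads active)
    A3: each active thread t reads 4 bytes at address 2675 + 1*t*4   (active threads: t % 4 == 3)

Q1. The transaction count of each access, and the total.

A1: 1 transaction
A2: 2 transactions
A3: 2 transactions

Answer: 1,2,2; total 5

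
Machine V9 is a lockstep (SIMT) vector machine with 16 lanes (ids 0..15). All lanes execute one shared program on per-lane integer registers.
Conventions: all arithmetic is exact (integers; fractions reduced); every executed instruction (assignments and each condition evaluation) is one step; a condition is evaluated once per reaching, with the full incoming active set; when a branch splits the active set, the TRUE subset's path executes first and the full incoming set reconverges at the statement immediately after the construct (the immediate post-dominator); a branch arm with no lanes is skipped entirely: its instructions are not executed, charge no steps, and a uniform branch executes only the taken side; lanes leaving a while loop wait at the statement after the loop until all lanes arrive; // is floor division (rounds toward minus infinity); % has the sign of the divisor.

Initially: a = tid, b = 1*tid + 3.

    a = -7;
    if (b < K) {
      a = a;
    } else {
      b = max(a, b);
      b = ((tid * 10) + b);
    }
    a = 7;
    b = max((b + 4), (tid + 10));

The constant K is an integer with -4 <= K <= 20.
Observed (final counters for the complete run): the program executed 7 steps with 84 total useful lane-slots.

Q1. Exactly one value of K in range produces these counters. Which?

Answer: K = 15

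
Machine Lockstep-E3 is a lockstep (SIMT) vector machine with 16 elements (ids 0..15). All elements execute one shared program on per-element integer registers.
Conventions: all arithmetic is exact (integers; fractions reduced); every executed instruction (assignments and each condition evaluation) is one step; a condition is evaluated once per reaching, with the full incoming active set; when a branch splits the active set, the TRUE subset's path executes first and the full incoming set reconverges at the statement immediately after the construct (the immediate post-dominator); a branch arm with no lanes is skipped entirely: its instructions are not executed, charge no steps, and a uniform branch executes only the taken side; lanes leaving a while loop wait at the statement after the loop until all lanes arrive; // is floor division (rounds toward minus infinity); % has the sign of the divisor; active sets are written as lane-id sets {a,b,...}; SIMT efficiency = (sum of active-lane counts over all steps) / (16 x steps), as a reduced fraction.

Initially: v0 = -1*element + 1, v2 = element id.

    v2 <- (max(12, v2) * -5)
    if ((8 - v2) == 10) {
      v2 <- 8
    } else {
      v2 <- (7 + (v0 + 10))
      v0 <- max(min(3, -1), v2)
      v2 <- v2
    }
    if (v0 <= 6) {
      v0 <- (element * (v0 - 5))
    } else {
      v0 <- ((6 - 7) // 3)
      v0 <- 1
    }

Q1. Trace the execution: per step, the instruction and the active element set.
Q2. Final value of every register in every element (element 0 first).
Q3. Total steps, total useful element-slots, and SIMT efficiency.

step 0: v2 <- (max(12, v2) * -5)     {0,1,2,3,4,5,6,7,8,9,10,11,12,13,14,15}
step 1: eval ((8 - v2) == 10)        {0,1,2,3,4,5,6,7,8,9,10,11,12,13,14,15}
step 2: v2 <- (7 + (v0 + 10))        {0,1,2,3,4,5,6,7,8,9,10,11,12,13,14,15}
step 3: v0 <- max(min(3, -1), v2)    {0,1,2,3,4,5,6,7,8,9,10,11,12,13,14,15}
step 4: v2 <- v2                     {0,1,2,3,4,5,6,7,8,9,10,11,12,13,14,15}
step 5: eval (v0 <= 6)               {0,1,2,3,4,5,6,7,8,9,10,11,12,13,14,15}
step 6: v0 <- (element * (v0 - 5))   {12,13,14,15}
step 7: v0 <- ((6 - 7) // 3)         {0,1,2,3,4,5,6,7,8,9,10,11}
step 8: v0 <- 1                      {0,1,2,3,4,5,6,7,8,9,10,11}

Answer: 9 steps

v0: 1,1,1,1,1,1,1,1,1,1,1,1,12,0,-14,-30
v2: 18,17,16,15,14,13,12,11,10,9,8,7,6,5,4,3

steps = 9; useful = 124; efficiency = 124/144 = 31/36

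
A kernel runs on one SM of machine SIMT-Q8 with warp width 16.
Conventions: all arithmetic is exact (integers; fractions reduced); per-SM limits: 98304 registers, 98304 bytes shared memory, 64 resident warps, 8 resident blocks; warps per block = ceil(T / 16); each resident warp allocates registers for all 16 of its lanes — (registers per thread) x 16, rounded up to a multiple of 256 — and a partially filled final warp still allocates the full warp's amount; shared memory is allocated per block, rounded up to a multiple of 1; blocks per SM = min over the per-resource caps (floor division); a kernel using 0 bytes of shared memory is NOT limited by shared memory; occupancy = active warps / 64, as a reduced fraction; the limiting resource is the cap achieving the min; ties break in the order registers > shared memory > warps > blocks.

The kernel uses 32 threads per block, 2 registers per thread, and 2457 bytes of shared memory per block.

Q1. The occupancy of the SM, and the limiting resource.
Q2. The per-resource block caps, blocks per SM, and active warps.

Answer: occupancy 1/4, limited by blocks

registers: 192 blocks
shared memory: 40 blocks
warps: 32 blocks
blocks: 8 blocks

Answer: 8 blocks, 16 active warps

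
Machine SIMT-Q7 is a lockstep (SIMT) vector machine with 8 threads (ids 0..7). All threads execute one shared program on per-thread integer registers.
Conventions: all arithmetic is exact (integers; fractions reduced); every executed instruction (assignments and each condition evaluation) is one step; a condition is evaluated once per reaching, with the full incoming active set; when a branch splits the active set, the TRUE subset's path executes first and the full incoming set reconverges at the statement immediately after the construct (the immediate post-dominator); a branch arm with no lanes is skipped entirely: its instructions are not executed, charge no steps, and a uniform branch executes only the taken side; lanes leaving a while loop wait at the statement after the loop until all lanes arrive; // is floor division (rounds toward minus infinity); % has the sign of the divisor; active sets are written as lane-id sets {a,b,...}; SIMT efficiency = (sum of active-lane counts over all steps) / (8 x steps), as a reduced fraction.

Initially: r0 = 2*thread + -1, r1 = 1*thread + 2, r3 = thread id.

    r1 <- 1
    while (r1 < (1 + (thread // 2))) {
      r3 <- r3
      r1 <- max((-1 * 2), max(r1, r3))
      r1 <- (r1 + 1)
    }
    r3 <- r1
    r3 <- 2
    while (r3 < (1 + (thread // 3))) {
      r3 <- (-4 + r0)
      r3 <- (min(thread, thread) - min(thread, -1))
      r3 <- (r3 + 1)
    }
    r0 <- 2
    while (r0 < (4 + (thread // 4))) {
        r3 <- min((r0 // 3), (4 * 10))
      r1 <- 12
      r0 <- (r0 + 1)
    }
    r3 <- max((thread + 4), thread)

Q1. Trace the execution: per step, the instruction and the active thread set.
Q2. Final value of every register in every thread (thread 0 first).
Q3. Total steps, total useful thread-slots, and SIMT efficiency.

step 0: r1 <- 1                      {0,1,2,3,4,5,6,7}
step 1: eval (r1 < (1 + (thread // 2))) {0,1,2,3,4,5,6,7}
step 2: r3 <- r3                     {2,3,4,5,6,7}
step 3: r1 <- max((-1 * 2), max(r1, r3)) {2,3,4,5,6,7}
step 4: r1 <- (r1 + 1)               {2,3,4,5,6,7}
step 5: eval (r1 < (1 + (thread // 2))) {2,3,4,5,6,7}
step 6: r3 <- r1                     {0,1,2,3,4,5,6,7}
step 7: r3 <- 2                      {0,1,2,3,4,5,6,7}
step 8: eval (r3 < (1 + (thread // 3))) {0,1,2,3,4,5,6,7}
step 9: r3 <- (-4 + r0)              {6,7}
step 10: r3 <- (min(thread, thread) - min(thread, -1)) {6,7}
step 11: r3 <- (r3 + 1)               {6,7}
step 12: eval (r3 < (1 + (thread // 3))) {6,7}
step 13: r0 <- 2                      {0,1,2,3,4,5,6,7}
step 14: eval (r0 < (4 + (thread // 4))) {0,1,2,3,4,5,6,7}
step 15: r3 <- min((r0 // 3), (4 * 10)) {0,1,2,3,4,5,6,7}
step 16: r1 <- 12                     {0,1,2,3,4,5,6,7}
step 17: r0 <- (r0 + 1)               {0,1,2,3,4,5,6,7}
step 18: eval (r0 < (4 + (thread // 4))) {0,1,2,3,4,5,6,7}
step 19: r3 <- min((r0 // 3), (4 * 10)) {0,1,2,3,4,5,6,7}
step 20: r1 <- 12                     {0,1,2,3,4,5,6,7}
step 21: r0 <- (r0 + 1)               {0,1,2,3,4,5,6,7}
step 22: eval (r0 < (4 + (thread // 4))) {0,1,2,3,4,5,6,7}
step 23: r3 <- min((r0 // 3), (4 * 10)) {4,5,6,7}
step 24: r1 <- 12                     {4,5,6,7}
step 25: r0 <- (r0 + 1)               {4,5,6,7}
step 26: eval (r0 < (4 + (thread // 4))) {4,5,6,7}
step 27: r3 <- max((thread + 4), thread) {0,1,2,3,4,5,6,7}

Answer: 28 steps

r0: 4,4,4,4,5,5,5,5
r1: 12,12,12,12,12,12,12,12
r3: 4,5,6,7,8,9,10,11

steps = 28; useful = 176; efficiency = 176/224 = 11/14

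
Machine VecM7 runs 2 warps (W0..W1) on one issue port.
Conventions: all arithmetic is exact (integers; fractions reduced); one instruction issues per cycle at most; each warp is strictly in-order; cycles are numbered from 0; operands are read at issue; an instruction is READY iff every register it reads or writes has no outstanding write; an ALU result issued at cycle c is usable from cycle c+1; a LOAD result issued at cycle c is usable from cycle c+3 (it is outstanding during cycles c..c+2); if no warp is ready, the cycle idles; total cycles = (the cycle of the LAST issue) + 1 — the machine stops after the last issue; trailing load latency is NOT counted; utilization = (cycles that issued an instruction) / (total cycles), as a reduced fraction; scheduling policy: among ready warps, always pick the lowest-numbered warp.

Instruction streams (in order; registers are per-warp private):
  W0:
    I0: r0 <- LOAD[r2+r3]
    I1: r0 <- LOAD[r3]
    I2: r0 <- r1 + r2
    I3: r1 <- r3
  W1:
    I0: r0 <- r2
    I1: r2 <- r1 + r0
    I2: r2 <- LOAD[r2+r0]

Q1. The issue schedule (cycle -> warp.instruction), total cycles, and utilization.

cycle 0: W0.I0
cycle 1: W1.I0
cycle 2: W1.I1
cycle 3: W0.I1
cycle 4: W1.I2
cycle 5: idle
cycle 6: W0.I2
cycle 7: W0.I3

Answer: 8 cycles, utilization 7/8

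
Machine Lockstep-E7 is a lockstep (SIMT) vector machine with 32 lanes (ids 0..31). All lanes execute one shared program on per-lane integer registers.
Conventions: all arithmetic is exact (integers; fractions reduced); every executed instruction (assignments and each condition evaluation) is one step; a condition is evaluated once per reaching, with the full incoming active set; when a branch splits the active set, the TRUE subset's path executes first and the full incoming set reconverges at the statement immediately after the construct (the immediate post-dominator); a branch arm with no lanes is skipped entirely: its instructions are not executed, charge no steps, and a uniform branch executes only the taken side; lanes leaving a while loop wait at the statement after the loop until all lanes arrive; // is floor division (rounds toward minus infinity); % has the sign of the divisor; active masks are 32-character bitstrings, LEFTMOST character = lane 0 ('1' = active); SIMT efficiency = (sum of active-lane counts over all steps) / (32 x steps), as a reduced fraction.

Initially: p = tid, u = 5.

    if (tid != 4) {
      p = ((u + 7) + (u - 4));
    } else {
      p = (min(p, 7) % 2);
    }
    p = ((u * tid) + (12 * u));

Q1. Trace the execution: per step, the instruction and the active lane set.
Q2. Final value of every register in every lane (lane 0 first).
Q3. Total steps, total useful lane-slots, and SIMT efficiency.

step 0: eval (tid != 4)              11111111111111111111111111111111
step 1: p <- ((u + 7) + (u - 4))     11110111111111111111111111111111
step 2: p <- (min(p, 7) % 2)         00001000000000000000000000000000
step 3: p <- ((u * tid) + (12 * u))  11111111111111111111111111111111

Answer: 4 steps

p: 60,65,70,75,80,85,90,95,100,105,110,115,120,125,130,135,140,145,150,155,160,165,170,175,180,185,190,195,200,205,210,215
u: 5,5,5,5,5,5,5,5,5,5,5,5,5,5,5,5,5,5,5,5,5,5,5,5,5,5,5,5,5,5,5,5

steps = 4; useful = 96; efficiency = 96/128 = 3/4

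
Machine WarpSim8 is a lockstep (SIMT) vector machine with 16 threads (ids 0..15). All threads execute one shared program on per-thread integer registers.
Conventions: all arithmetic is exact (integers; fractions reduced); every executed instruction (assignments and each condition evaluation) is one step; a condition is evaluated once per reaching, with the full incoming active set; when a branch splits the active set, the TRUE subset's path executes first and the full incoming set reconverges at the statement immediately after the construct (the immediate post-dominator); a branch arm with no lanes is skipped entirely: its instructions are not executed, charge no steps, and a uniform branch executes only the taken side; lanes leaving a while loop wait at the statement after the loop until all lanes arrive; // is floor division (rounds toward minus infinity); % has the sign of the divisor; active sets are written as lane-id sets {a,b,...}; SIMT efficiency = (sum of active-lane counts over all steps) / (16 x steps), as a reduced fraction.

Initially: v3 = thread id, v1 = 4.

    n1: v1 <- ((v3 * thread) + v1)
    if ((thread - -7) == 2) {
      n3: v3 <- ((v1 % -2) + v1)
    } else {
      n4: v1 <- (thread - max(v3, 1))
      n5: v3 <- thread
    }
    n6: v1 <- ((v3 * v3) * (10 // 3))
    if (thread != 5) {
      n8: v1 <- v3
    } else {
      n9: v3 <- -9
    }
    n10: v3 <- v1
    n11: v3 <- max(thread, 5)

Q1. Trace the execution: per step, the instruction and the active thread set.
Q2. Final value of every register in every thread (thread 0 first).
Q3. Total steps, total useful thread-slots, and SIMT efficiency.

step 0: v1 <- ((v3 * thread) + v1)   {0,1,2,3,4,5,6,7,8,9,10,11,12,13,14,15}
step 1: eval ((thread - -7) == 2)    {0,1,2,3,4,5,6,7,8,9,10,11,12,13,14,15}
step 2: v1 <- (thread - max(v3, 1))  {0,1,2,3,4,5,6,7,8,9,10,11,12,13,14,15}
step 3: v3 <- thread                 {0,1,2,3,4,5,6,7,8,9,10,11,12,13,14,15}
step 4: v1 <- ((v3 * v3) * (10 // 3)) {0,1,2,3,4,5,6,7,8,9,10,11,12,13,14,15}
step 5: eval (thread != 5)           {0,1,2,3,4,5,6,7,8,9,10,11,12,13,14,15}
step 6: v1 <- v3                     {0,1,2,3,4,6,7,8,9,10,11,12,13,14,15}
step 7: v3 <- -9                     {5}
step 8: v3 <- v1                     {0,1,2,3,4,5,6,7,8,9,10,11,12,13,14,15}
step 9: v3 <- max(thread, 5)         {0,1,2,3,4,5,6,7,8,9,10,11,12,13,14,15}

Answer: 10 steps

v3: 5,5,5,5,5,5,6,7,8,9,10,11,12,13,14,15
v1: 0,1,2,3,4,75,6,7,8,9,10,11,12,13,14,15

steps = 10; useful = 144; efficiency = 144/160 = 9/10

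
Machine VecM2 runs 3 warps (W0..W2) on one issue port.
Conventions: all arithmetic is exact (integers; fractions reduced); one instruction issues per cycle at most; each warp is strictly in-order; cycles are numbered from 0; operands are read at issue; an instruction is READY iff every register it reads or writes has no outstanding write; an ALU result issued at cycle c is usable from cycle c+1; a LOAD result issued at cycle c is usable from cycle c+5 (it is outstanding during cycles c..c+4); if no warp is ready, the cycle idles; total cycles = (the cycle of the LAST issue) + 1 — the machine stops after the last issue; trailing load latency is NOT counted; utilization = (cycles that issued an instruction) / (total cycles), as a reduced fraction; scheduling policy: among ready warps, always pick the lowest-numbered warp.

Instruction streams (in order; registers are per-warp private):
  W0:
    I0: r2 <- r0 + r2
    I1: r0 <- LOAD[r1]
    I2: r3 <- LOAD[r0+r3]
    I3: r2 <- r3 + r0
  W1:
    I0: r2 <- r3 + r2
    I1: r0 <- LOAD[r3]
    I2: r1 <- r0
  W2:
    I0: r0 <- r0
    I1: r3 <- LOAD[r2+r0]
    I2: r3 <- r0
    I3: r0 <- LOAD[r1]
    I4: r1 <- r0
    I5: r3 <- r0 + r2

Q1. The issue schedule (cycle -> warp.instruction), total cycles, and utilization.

cycle 0: W0.I0
cycle 1: W0.I1
cycle 2: W1.I0
cycle 3: W1.I1
cycle 4: W2.I0
cycle 5: W2.I1
cycle 6: W0.I2
cycle 7: idle
cycle 8: W1.I2
cycle 9: idle
cycle 10: W2.I2
cycle 11: W0.I3
cycle 12: W2.I3
cycle 13: idle
cycle 14: idle
cycle 15: idle
cycle 16: idle
cycle 17: W2.I4
cycle 18: W2.I5

Answer: 19 cycles, utilization 13/19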